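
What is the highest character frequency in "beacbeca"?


Input: beacbeca
Character counts:
  'a': 2
  'b': 2
  'c': 2
  'e': 2
Maximum frequency: 2

2


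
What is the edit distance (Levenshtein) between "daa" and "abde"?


Computing edit distance: "daa" -> "abde"
DP table:
           a    b    d    e
      0    1    2    3    4
  d   1    1    2    2    3
  a   2    1    2    3    3
  a   3    2    2    3    4
Edit distance = dp[3][4] = 4

4


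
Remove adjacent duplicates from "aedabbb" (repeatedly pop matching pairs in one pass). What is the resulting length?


Input: aedabbb
Stack-based adjacent duplicate removal:
  Read 'a': push. Stack: a
  Read 'e': push. Stack: ae
  Read 'd': push. Stack: aed
  Read 'a': push. Stack: aeda
  Read 'b': push. Stack: aedab
  Read 'b': matches stack top 'b' => pop. Stack: aeda
  Read 'b': push. Stack: aedab
Final stack: "aedab" (length 5)

5


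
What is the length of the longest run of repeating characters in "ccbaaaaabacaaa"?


Input: "ccbaaaaabacaaa"
Scanning for longest run:
  Position 1 ('c'): continues run of 'c', length=2
  Position 2 ('b'): new char, reset run to 1
  Position 3 ('a'): new char, reset run to 1
  Position 4 ('a'): continues run of 'a', length=2
  Position 5 ('a'): continues run of 'a', length=3
  Position 6 ('a'): continues run of 'a', length=4
  Position 7 ('a'): continues run of 'a', length=5
  Position 8 ('b'): new char, reset run to 1
  Position 9 ('a'): new char, reset run to 1
  Position 10 ('c'): new char, reset run to 1
  Position 11 ('a'): new char, reset run to 1
  Position 12 ('a'): continues run of 'a', length=2
  Position 13 ('a'): continues run of 'a', length=3
Longest run: 'a' with length 5

5


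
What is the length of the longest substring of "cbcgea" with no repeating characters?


Input: "cbcgea"
Sliding window (track last position of each char):
  Position 0 ('c'): window [0,0] length 1 -- new best
  Position 1 ('b'): window [0,1] length 2 -- new best
  Position 2 ('c'): repeat (last at 0), move window start to 1
  Position 2 ('c'): window [1,2] length 2
  Position 3 ('g'): window [1,3] length 3 -- new best
  Position 4 ('e'): window [1,4] length 4 -- new best
  Position 5 ('a'): window [1,5] length 5 -- new best
Longest substring with no repeats: "bcgea" with length 5

5


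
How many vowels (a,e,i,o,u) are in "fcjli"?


Input: fcjli
Checking each character:
  'f' at position 0: consonant
  'c' at position 1: consonant
  'j' at position 2: consonant
  'l' at position 3: consonant
  'i' at position 4: vowel (running total: 1)
Total vowels: 1

1


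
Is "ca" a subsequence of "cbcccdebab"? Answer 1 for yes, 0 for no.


Check if "ca" is a subsequence of "cbcccdebab"
Greedy scan:
  Position 0 ('c'): matches sub[0] = 'c'
  Position 1 ('b'): no match needed
  Position 2 ('c'): no match needed
  Position 3 ('c'): no match needed
  Position 4 ('c'): no match needed
  Position 5 ('d'): no match needed
  Position 6 ('e'): no match needed
  Position 7 ('b'): no match needed
  Position 8 ('a'): matches sub[1] = 'a'
  Position 9 ('b'): no match needed
All 2 characters matched => is a subsequence

1


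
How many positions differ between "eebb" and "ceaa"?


Comparing "eebb" and "ceaa" position by position:
  Position 0: 'e' vs 'c' => DIFFER
  Position 1: 'e' vs 'e' => same
  Position 2: 'b' vs 'a' => DIFFER
  Position 3: 'b' vs 'a' => DIFFER
Positions that differ: 3

3


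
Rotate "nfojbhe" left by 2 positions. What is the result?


Input: "nfojbhe", rotate left by 2
First 2 characters: "nf"
Remaining characters: "ojbhe"
Concatenate remaining + first: "ojbhe" + "nf" = "ojbhenf"

ojbhenf


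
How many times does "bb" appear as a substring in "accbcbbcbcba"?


Searching for "bb" in "accbcbbcbcba"
Scanning each position:
  Position 0: "ac" => no
  Position 1: "cc" => no
  Position 2: "cb" => no
  Position 3: "bc" => no
  Position 4: "cb" => no
  Position 5: "bb" => MATCH
  Position 6: "bc" => no
  Position 7: "cb" => no
  Position 8: "bc" => no
  Position 9: "cb" => no
  Position 10: "ba" => no
Total occurrences: 1

1


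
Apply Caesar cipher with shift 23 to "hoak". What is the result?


Caesar cipher: shift "hoak" by 23
  'h' (pos 7) + 23 = pos 4 = 'e'
  'o' (pos 14) + 23 = pos 11 = 'l'
  'a' (pos 0) + 23 = pos 23 = 'x'
  'k' (pos 10) + 23 = pos 7 = 'h'
Result: elxh

elxh


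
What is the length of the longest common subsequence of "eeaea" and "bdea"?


LCS of "eeaea" and "bdea"
DP table:
           b    d    e    a
      0    0    0    0    0
  e   0    0    0    1    1
  e   0    0    0    1    1
  a   0    0    0    1    2
  e   0    0    0    1    2
  a   0    0    0    1    2
LCS length = dp[5][4] = 2

2


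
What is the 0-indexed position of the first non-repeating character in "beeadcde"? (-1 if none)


Input: beeadcde
Character frequencies:
  'a': 1
  'b': 1
  'c': 1
  'd': 2
  'e': 3
Scanning left to right for freq == 1:
  Position 0 ('b'): unique! => answer = 0

0


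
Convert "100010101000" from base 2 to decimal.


Input: "100010101000" in base 2
Positional expansion:
  Digit '1' (value 1) x 2^11 = 2048
  Digit '0' (value 0) x 2^10 = 0
  Digit '0' (value 0) x 2^9 = 0
  Digit '0' (value 0) x 2^8 = 0
  Digit '1' (value 1) x 2^7 = 128
  Digit '0' (value 0) x 2^6 = 0
  Digit '1' (value 1) x 2^5 = 32
  Digit '0' (value 0) x 2^4 = 0
  Digit '1' (value 1) x 2^3 = 8
  Digit '0' (value 0) x 2^2 = 0
  Digit '0' (value 0) x 2^1 = 0
  Digit '0' (value 0) x 2^0 = 0
Sum = 2216

2216


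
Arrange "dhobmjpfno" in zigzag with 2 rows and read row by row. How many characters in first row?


Zigzag "dhobmjpfno" into 2 rows:
Placing characters:
  'd' => row 0
  'h' => row 1
  'o' => row 0
  'b' => row 1
  'm' => row 0
  'j' => row 1
  'p' => row 0
  'f' => row 1
  'n' => row 0
  'o' => row 1
Rows:
  Row 0: "dompn"
  Row 1: "hbjfo"
First row length: 5

5


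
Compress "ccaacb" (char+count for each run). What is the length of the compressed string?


Input: ccaacb
Runs:
  'c' x 2 => "c2"
  'a' x 2 => "a2"
  'c' x 1 => "c1"
  'b' x 1 => "b1"
Compressed: "c2a2c1b1"
Compressed length: 8

8


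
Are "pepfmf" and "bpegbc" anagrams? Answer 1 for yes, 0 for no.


Strings: "pepfmf", "bpegbc"
Sorted first:  effmpp
Sorted second: bbcegp
Differ at position 0: 'e' vs 'b' => not anagrams

0


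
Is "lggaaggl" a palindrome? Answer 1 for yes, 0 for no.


Input: lggaaggl
Reversed: lggaaggl
  Compare pos 0 ('l') with pos 7 ('l'): match
  Compare pos 1 ('g') with pos 6 ('g'): match
  Compare pos 2 ('g') with pos 5 ('g'): match
  Compare pos 3 ('a') with pos 4 ('a'): match
Result: palindrome

1


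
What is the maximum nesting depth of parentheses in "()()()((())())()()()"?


Input: "()()()((())())()()()"
Tracking depth:
  Position 0 '(': depth becomes 1
  Position 1 ')': depth becomes 0
  Position 2 '(': depth becomes 1
  Position 3 ')': depth becomes 0
  Position 4 '(': depth becomes 1
  Position 5 ')': depth becomes 0
  Position 6 '(': depth becomes 1
  Position 7 '(': depth becomes 2
  Position 8 '(': depth becomes 3
  Position 9 ')': depth becomes 2
  Position 10 ')': depth becomes 1
  Position 11 '(': depth becomes 2
  Position 12 ')': depth becomes 1
  Position 13 ')': depth becomes 0
  Position 14 '(': depth becomes 1
  Position 15 ')': depth becomes 0
  Position 16 '(': depth becomes 1
  Position 17 ')': depth becomes 0
  Position 18 '(': depth becomes 1
  Position 19 ')': depth becomes 0
Maximum depth reached: 3

3


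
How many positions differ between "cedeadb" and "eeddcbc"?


Comparing "cedeadb" and "eeddcbc" position by position:
  Position 0: 'c' vs 'e' => DIFFER
  Position 1: 'e' vs 'e' => same
  Position 2: 'd' vs 'd' => same
  Position 3: 'e' vs 'd' => DIFFER
  Position 4: 'a' vs 'c' => DIFFER
  Position 5: 'd' vs 'b' => DIFFER
  Position 6: 'b' vs 'c' => DIFFER
Positions that differ: 5

5


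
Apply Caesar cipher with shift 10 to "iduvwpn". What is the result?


Caesar cipher: shift "iduvwpn" by 10
  'i' (pos 8) + 10 = pos 18 = 's'
  'd' (pos 3) + 10 = pos 13 = 'n'
  'u' (pos 20) + 10 = pos 4 = 'e'
  'v' (pos 21) + 10 = pos 5 = 'f'
  'w' (pos 22) + 10 = pos 6 = 'g'
  'p' (pos 15) + 10 = pos 25 = 'z'
  'n' (pos 13) + 10 = pos 23 = 'x'
Result: snefgzx

snefgzx


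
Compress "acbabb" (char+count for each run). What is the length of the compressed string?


Input: acbabb
Runs:
  'a' x 1 => "a1"
  'c' x 1 => "c1"
  'b' x 1 => "b1"
  'a' x 1 => "a1"
  'b' x 2 => "b2"
Compressed: "a1c1b1a1b2"
Compressed length: 10

10


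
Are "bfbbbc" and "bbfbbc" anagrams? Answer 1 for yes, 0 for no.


Strings: "bfbbbc", "bbfbbc"
Sorted first:  bbbbcf
Sorted second: bbbbcf
Sorted forms match => anagrams

1


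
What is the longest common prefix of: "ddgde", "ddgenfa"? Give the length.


Words: ddgde, ddgenfa
  Position 0: all 'd' => match
  Position 1: all 'd' => match
  Position 2: all 'g' => match
  Position 3: ('d', 'e') => mismatch, stop
LCP = "ddg" (length 3)

3


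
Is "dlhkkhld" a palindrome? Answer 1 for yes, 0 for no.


Input: dlhkkhld
Reversed: dlhkkhld
  Compare pos 0 ('d') with pos 7 ('d'): match
  Compare pos 1 ('l') with pos 6 ('l'): match
  Compare pos 2 ('h') with pos 5 ('h'): match
  Compare pos 3 ('k') with pos 4 ('k'): match
Result: palindrome

1


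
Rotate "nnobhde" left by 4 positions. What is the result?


Input: "nnobhde", rotate left by 4
First 4 characters: "nnob"
Remaining characters: "hde"
Concatenate remaining + first: "hde" + "nnob" = "hdennob"

hdennob


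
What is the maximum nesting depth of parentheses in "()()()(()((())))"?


Input: "()()()(()((())))"
Tracking depth:
  Position 0 '(': depth becomes 1
  Position 1 ')': depth becomes 0
  Position 2 '(': depth becomes 1
  Position 3 ')': depth becomes 0
  Position 4 '(': depth becomes 1
  Position 5 ')': depth becomes 0
  Position 6 '(': depth becomes 1
  Position 7 '(': depth becomes 2
  Position 8 ')': depth becomes 1
  Position 9 '(': depth becomes 2
  Position 10 '(': depth becomes 3
  Position 11 '(': depth becomes 4
  Position 12 ')': depth becomes 3
  Position 13 ')': depth becomes 2
  Position 14 ')': depth becomes 1
  Position 15 ')': depth becomes 0
Maximum depth reached: 4

4


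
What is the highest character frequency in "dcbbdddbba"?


Input: dcbbdddbba
Character counts:
  'a': 1
  'b': 4
  'c': 1
  'd': 4
Maximum frequency: 4

4


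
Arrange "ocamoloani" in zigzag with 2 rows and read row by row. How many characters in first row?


Zigzag "ocamoloani" into 2 rows:
Placing characters:
  'o' => row 0
  'c' => row 1
  'a' => row 0
  'm' => row 1
  'o' => row 0
  'l' => row 1
  'o' => row 0
  'a' => row 1
  'n' => row 0
  'i' => row 1
Rows:
  Row 0: "oaoon"
  Row 1: "cmlai"
First row length: 5

5


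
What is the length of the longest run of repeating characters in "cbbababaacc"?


Input: "cbbababaacc"
Scanning for longest run:
  Position 1 ('b'): new char, reset run to 1
  Position 2 ('b'): continues run of 'b', length=2
  Position 3 ('a'): new char, reset run to 1
  Position 4 ('b'): new char, reset run to 1
  Position 5 ('a'): new char, reset run to 1
  Position 6 ('b'): new char, reset run to 1
  Position 7 ('a'): new char, reset run to 1
  Position 8 ('a'): continues run of 'a', length=2
  Position 9 ('c'): new char, reset run to 1
  Position 10 ('c'): continues run of 'c', length=2
Longest run: 'b' with length 2

2


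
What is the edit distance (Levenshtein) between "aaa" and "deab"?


Computing edit distance: "aaa" -> "deab"
DP table:
           d    e    a    b
      0    1    2    3    4
  a   1    1    2    2    3
  a   2    2    2    2    3
  a   3    3    3    2    3
Edit distance = dp[3][4] = 3

3


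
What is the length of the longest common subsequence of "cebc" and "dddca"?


LCS of "cebc" and "dddca"
DP table:
           d    d    d    c    a
      0    0    0    0    0    0
  c   0    0    0    0    1    1
  e   0    0    0    0    1    1
  b   0    0    0    0    1    1
  c   0    0    0    0    1    1
LCS length = dp[4][5] = 1

1


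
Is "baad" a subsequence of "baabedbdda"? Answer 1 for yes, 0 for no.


Check if "baad" is a subsequence of "baabedbdda"
Greedy scan:
  Position 0 ('b'): matches sub[0] = 'b'
  Position 1 ('a'): matches sub[1] = 'a'
  Position 2 ('a'): matches sub[2] = 'a'
  Position 3 ('b'): no match needed
  Position 4 ('e'): no match needed
  Position 5 ('d'): matches sub[3] = 'd'
  Position 6 ('b'): no match needed
  Position 7 ('d'): no match needed
  Position 8 ('d'): no match needed
  Position 9 ('a'): no match needed
All 4 characters matched => is a subsequence

1


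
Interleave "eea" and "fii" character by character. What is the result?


Interleaving "eea" and "fii":
  Position 0: 'e' from first, 'f' from second => "ef"
  Position 1: 'e' from first, 'i' from second => "ei"
  Position 2: 'a' from first, 'i' from second => "ai"
Result: efeiai

efeiai


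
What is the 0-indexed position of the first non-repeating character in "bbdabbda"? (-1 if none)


Input: bbdabbda
Character frequencies:
  'a': 2
  'b': 4
  'd': 2
Scanning left to right for freq == 1:
  Position 0 ('b'): freq=4, skip
  Position 1 ('b'): freq=4, skip
  Position 2 ('d'): freq=2, skip
  Position 3 ('a'): freq=2, skip
  Position 4 ('b'): freq=4, skip
  Position 5 ('b'): freq=4, skip
  Position 6 ('d'): freq=2, skip
  Position 7 ('a'): freq=2, skip
  No unique character found => answer = -1

-1


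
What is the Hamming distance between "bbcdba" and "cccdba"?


Comparing "bbcdba" and "cccdba" position by position:
  Position 0: 'b' vs 'c' => differ
  Position 1: 'b' vs 'c' => differ
  Position 2: 'c' vs 'c' => same
  Position 3: 'd' vs 'd' => same
  Position 4: 'b' vs 'b' => same
  Position 5: 'a' vs 'a' => same
Total differences (Hamming distance): 2

2


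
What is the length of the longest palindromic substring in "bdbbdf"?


Input: "bdbbdf"
Checking substrings for palindromes:
  [1:5] "dbbd" (len 4) => palindrome
  [0:3] "bdb" (len 3) => palindrome
  [2:4] "bb" (len 2) => palindrome
Longest palindromic substring: "dbbd" with length 4

4


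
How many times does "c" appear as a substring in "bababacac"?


Searching for "c" in "bababacac"
Scanning each position:
  Position 0: "b" => no
  Position 1: "a" => no
  Position 2: "b" => no
  Position 3: "a" => no
  Position 4: "b" => no
  Position 5: "a" => no
  Position 6: "c" => MATCH
  Position 7: "a" => no
  Position 8: "c" => MATCH
Total occurrences: 2

2


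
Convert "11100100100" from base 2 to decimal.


Input: "11100100100" in base 2
Positional expansion:
  Digit '1' (value 1) x 2^10 = 1024
  Digit '1' (value 1) x 2^9 = 512
  Digit '1' (value 1) x 2^8 = 256
  Digit '0' (value 0) x 2^7 = 0
  Digit '0' (value 0) x 2^6 = 0
  Digit '1' (value 1) x 2^5 = 32
  Digit '0' (value 0) x 2^4 = 0
  Digit '0' (value 0) x 2^3 = 0
  Digit '1' (value 1) x 2^2 = 4
  Digit '0' (value 0) x 2^1 = 0
  Digit '0' (value 0) x 2^0 = 0
Sum = 1828

1828


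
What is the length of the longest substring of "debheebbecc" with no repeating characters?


Input: "debheebbecc"
Sliding window (track last position of each char):
  Position 0 ('d'): window [0,0] length 1 -- new best
  Position 1 ('e'): window [0,1] length 2 -- new best
  Position 2 ('b'): window [0,2] length 3 -- new best
  Position 3 ('h'): window [0,3] length 4 -- new best
  Position 4 ('e'): repeat (last at 1), move window start to 2
  Position 4 ('e'): window [2,4] length 3
  Position 5 ('e'): repeat (last at 4), move window start to 5
  Position 5 ('e'): window [5,5] length 1
  Position 6 ('b'): window [5,6] length 2
  Position 7 ('b'): repeat (last at 6), move window start to 7
  Position 7 ('b'): window [7,7] length 1
  Position 8 ('e'): window [7,8] length 2
  Position 9 ('c'): window [7,9] length 3
  Position 10 ('c'): repeat (last at 9), move window start to 10
  Position 10 ('c'): window [10,10] length 1
Longest substring with no repeats: "debh" with length 4

4


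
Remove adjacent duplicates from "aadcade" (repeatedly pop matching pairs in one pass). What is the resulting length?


Input: aadcade
Stack-based adjacent duplicate removal:
  Read 'a': push. Stack: a
  Read 'a': matches stack top 'a' => pop. Stack: (empty)
  Read 'd': push. Stack: d
  Read 'c': push. Stack: dc
  Read 'a': push. Stack: dca
  Read 'd': push. Stack: dcad
  Read 'e': push. Stack: dcade
Final stack: "dcade" (length 5)

5


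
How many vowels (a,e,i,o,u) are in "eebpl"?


Input: eebpl
Checking each character:
  'e' at position 0: vowel (running total: 1)
  'e' at position 1: vowel (running total: 2)
  'b' at position 2: consonant
  'p' at position 3: consonant
  'l' at position 4: consonant
Total vowels: 2

2


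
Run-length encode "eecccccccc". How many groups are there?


Input: eecccccccc
Scanning for consecutive runs:
  Group 1: 'e' x 2 (positions 0-1)
  Group 2: 'c' x 8 (positions 2-9)
Total groups: 2

2


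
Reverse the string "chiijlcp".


Input: chiijlcp
Reading characters right to left:
  Position 7: 'p'
  Position 6: 'c'
  Position 5: 'l'
  Position 4: 'j'
  Position 3: 'i'
  Position 2: 'i'
  Position 1: 'h'
  Position 0: 'c'
Reversed: pcljiihc

pcljiihc


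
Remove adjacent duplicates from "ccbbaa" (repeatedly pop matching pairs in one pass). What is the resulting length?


Input: ccbbaa
Stack-based adjacent duplicate removal:
  Read 'c': push. Stack: c
  Read 'c': matches stack top 'c' => pop. Stack: (empty)
  Read 'b': push. Stack: b
  Read 'b': matches stack top 'b' => pop. Stack: (empty)
  Read 'a': push. Stack: a
  Read 'a': matches stack top 'a' => pop. Stack: (empty)
Final stack: "" (length 0)

0


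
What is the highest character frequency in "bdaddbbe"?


Input: bdaddbbe
Character counts:
  'a': 1
  'b': 3
  'd': 3
  'e': 1
Maximum frequency: 3

3


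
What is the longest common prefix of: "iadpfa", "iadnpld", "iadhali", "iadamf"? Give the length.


Words: iadpfa, iadnpld, iadhali, iadamf
  Position 0: all 'i' => match
  Position 1: all 'a' => match
  Position 2: all 'd' => match
  Position 3: ('p', 'n', 'h', 'a') => mismatch, stop
LCP = "iad" (length 3)

3


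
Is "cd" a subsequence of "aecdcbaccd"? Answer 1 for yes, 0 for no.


Check if "cd" is a subsequence of "aecdcbaccd"
Greedy scan:
  Position 0 ('a'): no match needed
  Position 1 ('e'): no match needed
  Position 2 ('c'): matches sub[0] = 'c'
  Position 3 ('d'): matches sub[1] = 'd'
  Position 4 ('c'): no match needed
  Position 5 ('b'): no match needed
  Position 6 ('a'): no match needed
  Position 7 ('c'): no match needed
  Position 8 ('c'): no match needed
  Position 9 ('d'): no match needed
All 2 characters matched => is a subsequence

1


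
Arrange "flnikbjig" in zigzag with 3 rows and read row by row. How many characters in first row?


Zigzag "flnikbjig" into 3 rows:
Placing characters:
  'f' => row 0
  'l' => row 1
  'n' => row 2
  'i' => row 1
  'k' => row 0
  'b' => row 1
  'j' => row 2
  'i' => row 1
  'g' => row 0
Rows:
  Row 0: "fkg"
  Row 1: "libi"
  Row 2: "nj"
First row length: 3

3


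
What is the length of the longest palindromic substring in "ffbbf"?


Input: "ffbbf"
Checking substrings for palindromes:
  [1:5] "fbbf" (len 4) => palindrome
  [0:2] "ff" (len 2) => palindrome
  [2:4] "bb" (len 2) => palindrome
Longest palindromic substring: "fbbf" with length 4

4


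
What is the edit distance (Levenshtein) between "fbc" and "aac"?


Computing edit distance: "fbc" -> "aac"
DP table:
           a    a    c
      0    1    2    3
  f   1    1    2    3
  b   2    2    2    3
  c   3    3    3    2
Edit distance = dp[3][3] = 2

2


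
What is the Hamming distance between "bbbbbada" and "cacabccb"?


Comparing "bbbbbada" and "cacabccb" position by position:
  Position 0: 'b' vs 'c' => differ
  Position 1: 'b' vs 'a' => differ
  Position 2: 'b' vs 'c' => differ
  Position 3: 'b' vs 'a' => differ
  Position 4: 'b' vs 'b' => same
  Position 5: 'a' vs 'c' => differ
  Position 6: 'd' vs 'c' => differ
  Position 7: 'a' vs 'b' => differ
Total differences (Hamming distance): 7

7


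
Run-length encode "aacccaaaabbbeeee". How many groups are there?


Input: aacccaaaabbbeeee
Scanning for consecutive runs:
  Group 1: 'a' x 2 (positions 0-1)
  Group 2: 'c' x 3 (positions 2-4)
  Group 3: 'a' x 4 (positions 5-8)
  Group 4: 'b' x 3 (positions 9-11)
  Group 5: 'e' x 4 (positions 12-15)
Total groups: 5

5


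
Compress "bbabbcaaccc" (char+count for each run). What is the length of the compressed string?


Input: bbabbcaaccc
Runs:
  'b' x 2 => "b2"
  'a' x 1 => "a1"
  'b' x 2 => "b2"
  'c' x 1 => "c1"
  'a' x 2 => "a2"
  'c' x 3 => "c3"
Compressed: "b2a1b2c1a2c3"
Compressed length: 12

12


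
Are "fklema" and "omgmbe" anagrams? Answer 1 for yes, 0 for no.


Strings: "fklema", "omgmbe"
Sorted first:  aefklm
Sorted second: begmmo
Differ at position 0: 'a' vs 'b' => not anagrams

0


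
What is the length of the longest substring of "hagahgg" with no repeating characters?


Input: "hagahgg"
Sliding window (track last position of each char):
  Position 0 ('h'): window [0,0] length 1 -- new best
  Position 1 ('a'): window [0,1] length 2 -- new best
  Position 2 ('g'): window [0,2] length 3 -- new best
  Position 3 ('a'): repeat (last at 1), move window start to 2
  Position 3 ('a'): window [2,3] length 2
  Position 4 ('h'): window [2,4] length 3
  Position 5 ('g'): repeat (last at 2), move window start to 3
  Position 5 ('g'): window [3,5] length 3
  Position 6 ('g'): repeat (last at 5), move window start to 6
  Position 6 ('g'): window [6,6] length 1
Longest substring with no repeats: "hag" with length 3

3


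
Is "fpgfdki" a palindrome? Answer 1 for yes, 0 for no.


Input: fpgfdki
Reversed: ikdfgpf
  Compare pos 0 ('f') with pos 6 ('i'): MISMATCH
  Compare pos 1 ('p') with pos 5 ('k'): MISMATCH
  Compare pos 2 ('g') with pos 4 ('d'): MISMATCH
Result: not a palindrome

0


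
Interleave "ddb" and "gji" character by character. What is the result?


Interleaving "ddb" and "gji":
  Position 0: 'd' from first, 'g' from second => "dg"
  Position 1: 'd' from first, 'j' from second => "dj"
  Position 2: 'b' from first, 'i' from second => "bi"
Result: dgdjbi

dgdjbi


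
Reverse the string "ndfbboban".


Input: ndfbboban
Reading characters right to left:
  Position 8: 'n'
  Position 7: 'a'
  Position 6: 'b'
  Position 5: 'o'
  Position 4: 'b'
  Position 3: 'b'
  Position 2: 'f'
  Position 1: 'd'
  Position 0: 'n'
Reversed: nabobbfdn

nabobbfdn


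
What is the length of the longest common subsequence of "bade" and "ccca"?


LCS of "bade" and "ccca"
DP table:
           c    c    c    a
      0    0    0    0    0
  b   0    0    0    0    0
  a   0    0    0    0    1
  d   0    0    0    0    1
  e   0    0    0    0    1
LCS length = dp[4][4] = 1

1


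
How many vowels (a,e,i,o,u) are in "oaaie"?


Input: oaaie
Checking each character:
  'o' at position 0: vowel (running total: 1)
  'a' at position 1: vowel (running total: 2)
  'a' at position 2: vowel (running total: 3)
  'i' at position 3: vowel (running total: 4)
  'e' at position 4: vowel (running total: 5)
Total vowels: 5

5


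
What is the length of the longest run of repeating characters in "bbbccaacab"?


Input: "bbbccaacab"
Scanning for longest run:
  Position 1 ('b'): continues run of 'b', length=2
  Position 2 ('b'): continues run of 'b', length=3
  Position 3 ('c'): new char, reset run to 1
  Position 4 ('c'): continues run of 'c', length=2
  Position 5 ('a'): new char, reset run to 1
  Position 6 ('a'): continues run of 'a', length=2
  Position 7 ('c'): new char, reset run to 1
  Position 8 ('a'): new char, reset run to 1
  Position 9 ('b'): new char, reset run to 1
Longest run: 'b' with length 3

3


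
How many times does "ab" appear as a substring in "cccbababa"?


Searching for "ab" in "cccbababa"
Scanning each position:
  Position 0: "cc" => no
  Position 1: "cc" => no
  Position 2: "cb" => no
  Position 3: "ba" => no
  Position 4: "ab" => MATCH
  Position 5: "ba" => no
  Position 6: "ab" => MATCH
  Position 7: "ba" => no
Total occurrences: 2

2


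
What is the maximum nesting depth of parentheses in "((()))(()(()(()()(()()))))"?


Input: "((()))(()(()(()()(()()))))"
Tracking depth:
  Position 0 '(': depth becomes 1
  Position 1 '(': depth becomes 2
  Position 2 '(': depth becomes 3
  Position 3 ')': depth becomes 2
  Position 4 ')': depth becomes 1
  Position 5 ')': depth becomes 0
  Position 6 '(': depth becomes 1
  Position 7 '(': depth becomes 2
  Position 8 ')': depth becomes 1
  Position 9 '(': depth becomes 2
  Position 10 '(': depth becomes 3
  Position 11 ')': depth becomes 2
  Position 12 '(': depth becomes 3
  Position 13 '(': depth becomes 4
  Position 14 ')': depth becomes 3
  Position 15 '(': depth becomes 4
  Position 16 ')': depth becomes 3
  Position 17 '(': depth becomes 4
  Position 18 '(': depth becomes 5
  Position 19 ')': depth becomes 4
  Position 20 '(': depth becomes 5
  Position 21 ')': depth becomes 4
  Position 22 ')': depth becomes 3
  Position 23 ')': depth becomes 2
  Position 24 ')': depth becomes 1
  Position 25 ')': depth becomes 0
Maximum depth reached: 5

5


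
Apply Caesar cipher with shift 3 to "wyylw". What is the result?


Caesar cipher: shift "wyylw" by 3
  'w' (pos 22) + 3 = pos 25 = 'z'
  'y' (pos 24) + 3 = pos 1 = 'b'
  'y' (pos 24) + 3 = pos 1 = 'b'
  'l' (pos 11) + 3 = pos 14 = 'o'
  'w' (pos 22) + 3 = pos 25 = 'z'
Result: zbboz

zbboz


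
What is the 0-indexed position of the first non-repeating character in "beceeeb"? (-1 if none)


Input: beceeeb
Character frequencies:
  'b': 2
  'c': 1
  'e': 4
Scanning left to right for freq == 1:
  Position 0 ('b'): freq=2, skip
  Position 1 ('e'): freq=4, skip
  Position 2 ('c'): unique! => answer = 2

2


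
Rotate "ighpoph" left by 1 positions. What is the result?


Input: "ighpoph", rotate left by 1
First 1 characters: "i"
Remaining characters: "ghpoph"
Concatenate remaining + first: "ghpoph" + "i" = "ghpophi"

ghpophi


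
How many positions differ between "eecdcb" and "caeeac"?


Comparing "eecdcb" and "caeeac" position by position:
  Position 0: 'e' vs 'c' => DIFFER
  Position 1: 'e' vs 'a' => DIFFER
  Position 2: 'c' vs 'e' => DIFFER
  Position 3: 'd' vs 'e' => DIFFER
  Position 4: 'c' vs 'a' => DIFFER
  Position 5: 'b' vs 'c' => DIFFER
Positions that differ: 6

6


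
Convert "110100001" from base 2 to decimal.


Input: "110100001" in base 2
Positional expansion:
  Digit '1' (value 1) x 2^8 = 256
  Digit '1' (value 1) x 2^7 = 128
  Digit '0' (value 0) x 2^6 = 0
  Digit '1' (value 1) x 2^5 = 32
  Digit '0' (value 0) x 2^4 = 0
  Digit '0' (value 0) x 2^3 = 0
  Digit '0' (value 0) x 2^2 = 0
  Digit '0' (value 0) x 2^1 = 0
  Digit '1' (value 1) x 2^0 = 1
Sum = 417

417


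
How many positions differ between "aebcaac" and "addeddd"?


Comparing "aebcaac" and "addeddd" position by position:
  Position 0: 'a' vs 'a' => same
  Position 1: 'e' vs 'd' => DIFFER
  Position 2: 'b' vs 'd' => DIFFER
  Position 3: 'c' vs 'e' => DIFFER
  Position 4: 'a' vs 'd' => DIFFER
  Position 5: 'a' vs 'd' => DIFFER
  Position 6: 'c' vs 'd' => DIFFER
Positions that differ: 6

6


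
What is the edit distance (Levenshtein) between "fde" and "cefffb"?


Computing edit distance: "fde" -> "cefffb"
DP table:
           c    e    f    f    f    b
      0    1    2    3    4    5    6
  f   1    1    2    2    3    4    5
  d   2    2    2    3    3    4    5
  e   3    3    2    3    4    4    5
Edit distance = dp[3][6] = 5

5


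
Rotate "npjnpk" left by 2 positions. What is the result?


Input: "npjnpk", rotate left by 2
First 2 characters: "np"
Remaining characters: "jnpk"
Concatenate remaining + first: "jnpk" + "np" = "jnpknp"

jnpknp


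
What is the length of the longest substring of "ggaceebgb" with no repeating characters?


Input: "ggaceebgb"
Sliding window (track last position of each char):
  Position 0 ('g'): window [0,0] length 1 -- new best
  Position 1 ('g'): repeat (last at 0), move window start to 1
  Position 1 ('g'): window [1,1] length 1
  Position 2 ('a'): window [1,2] length 2 -- new best
  Position 3 ('c'): window [1,3] length 3 -- new best
  Position 4 ('e'): window [1,4] length 4 -- new best
  Position 5 ('e'): repeat (last at 4), move window start to 5
  Position 5 ('e'): window [5,5] length 1
  Position 6 ('b'): window [5,6] length 2
  Position 7 ('g'): window [5,7] length 3
  Position 8 ('b'): repeat (last at 6), move window start to 7
  Position 8 ('b'): window [7,8] length 2
Longest substring with no repeats: "gace" with length 4

4


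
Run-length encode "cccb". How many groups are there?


Input: cccb
Scanning for consecutive runs:
  Group 1: 'c' x 3 (positions 0-2)
  Group 2: 'b' x 1 (positions 3-3)
Total groups: 2

2


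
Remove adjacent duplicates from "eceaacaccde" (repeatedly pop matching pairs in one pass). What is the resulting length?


Input: eceaacaccde
Stack-based adjacent duplicate removal:
  Read 'e': push. Stack: e
  Read 'c': push. Stack: ec
  Read 'e': push. Stack: ece
  Read 'a': push. Stack: ecea
  Read 'a': matches stack top 'a' => pop. Stack: ece
  Read 'c': push. Stack: ecec
  Read 'a': push. Stack: ececa
  Read 'c': push. Stack: ececac
  Read 'c': matches stack top 'c' => pop. Stack: ececa
  Read 'd': push. Stack: ececad
  Read 'e': push. Stack: ececade
Final stack: "ececade" (length 7)

7


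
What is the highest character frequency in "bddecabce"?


Input: bddecabce
Character counts:
  'a': 1
  'b': 2
  'c': 2
  'd': 2
  'e': 2
Maximum frequency: 2

2


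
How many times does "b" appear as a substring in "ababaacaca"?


Searching for "b" in "ababaacaca"
Scanning each position:
  Position 0: "a" => no
  Position 1: "b" => MATCH
  Position 2: "a" => no
  Position 3: "b" => MATCH
  Position 4: "a" => no
  Position 5: "a" => no
  Position 6: "c" => no
  Position 7: "a" => no
  Position 8: "c" => no
  Position 9: "a" => no
Total occurrences: 2

2


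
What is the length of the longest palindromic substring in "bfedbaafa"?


Input: "bfedbaafa"
Checking substrings for palindromes:
  [6:9] "afa" (len 3) => palindrome
  [5:7] "aa" (len 2) => palindrome
Longest palindromic substring: "afa" with length 3

3


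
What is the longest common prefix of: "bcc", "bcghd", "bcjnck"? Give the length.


Words: bcc, bcghd, bcjnck
  Position 0: all 'b' => match
  Position 1: all 'c' => match
  Position 2: ('c', 'g', 'j') => mismatch, stop
LCP = "bc" (length 2)

2


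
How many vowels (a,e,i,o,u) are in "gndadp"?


Input: gndadp
Checking each character:
  'g' at position 0: consonant
  'n' at position 1: consonant
  'd' at position 2: consonant
  'a' at position 3: vowel (running total: 1)
  'd' at position 4: consonant
  'p' at position 5: consonant
Total vowels: 1

1


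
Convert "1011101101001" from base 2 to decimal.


Input: "1011101101001" in base 2
Positional expansion:
  Digit '1' (value 1) x 2^12 = 4096
  Digit '0' (value 0) x 2^11 = 0
  Digit '1' (value 1) x 2^10 = 1024
  Digit '1' (value 1) x 2^9 = 512
  Digit '1' (value 1) x 2^8 = 256
  Digit '0' (value 0) x 2^7 = 0
  Digit '1' (value 1) x 2^6 = 64
  Digit '1' (value 1) x 2^5 = 32
  Digit '0' (value 0) x 2^4 = 0
  Digit '1' (value 1) x 2^3 = 8
  Digit '0' (value 0) x 2^2 = 0
  Digit '0' (value 0) x 2^1 = 0
  Digit '1' (value 1) x 2^0 = 1
Sum = 5993

5993


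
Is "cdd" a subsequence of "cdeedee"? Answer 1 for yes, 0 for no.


Check if "cdd" is a subsequence of "cdeedee"
Greedy scan:
  Position 0 ('c'): matches sub[0] = 'c'
  Position 1 ('d'): matches sub[1] = 'd'
  Position 2 ('e'): no match needed
  Position 3 ('e'): no match needed
  Position 4 ('d'): matches sub[2] = 'd'
  Position 5 ('e'): no match needed
  Position 6 ('e'): no match needed
All 3 characters matched => is a subsequence

1


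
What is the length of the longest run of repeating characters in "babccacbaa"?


Input: "babccacbaa"
Scanning for longest run:
  Position 1 ('a'): new char, reset run to 1
  Position 2 ('b'): new char, reset run to 1
  Position 3 ('c'): new char, reset run to 1
  Position 4 ('c'): continues run of 'c', length=2
  Position 5 ('a'): new char, reset run to 1
  Position 6 ('c'): new char, reset run to 1
  Position 7 ('b'): new char, reset run to 1
  Position 8 ('a'): new char, reset run to 1
  Position 9 ('a'): continues run of 'a', length=2
Longest run: 'c' with length 2

2


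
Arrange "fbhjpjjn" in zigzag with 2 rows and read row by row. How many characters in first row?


Zigzag "fbhjpjjn" into 2 rows:
Placing characters:
  'f' => row 0
  'b' => row 1
  'h' => row 0
  'j' => row 1
  'p' => row 0
  'j' => row 1
  'j' => row 0
  'n' => row 1
Rows:
  Row 0: "fhpj"
  Row 1: "bjjn"
First row length: 4

4


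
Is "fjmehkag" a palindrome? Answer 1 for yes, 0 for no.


Input: fjmehkag
Reversed: gakhemjf
  Compare pos 0 ('f') with pos 7 ('g'): MISMATCH
  Compare pos 1 ('j') with pos 6 ('a'): MISMATCH
  Compare pos 2 ('m') with pos 5 ('k'): MISMATCH
  Compare pos 3 ('e') with pos 4 ('h'): MISMATCH
Result: not a palindrome

0


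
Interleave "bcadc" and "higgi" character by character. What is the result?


Interleaving "bcadc" and "higgi":
  Position 0: 'b' from first, 'h' from second => "bh"
  Position 1: 'c' from first, 'i' from second => "ci"
  Position 2: 'a' from first, 'g' from second => "ag"
  Position 3: 'd' from first, 'g' from second => "dg"
  Position 4: 'c' from first, 'i' from second => "ci"
Result: bhciagdgci

bhciagdgci


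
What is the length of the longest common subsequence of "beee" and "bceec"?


LCS of "beee" and "bceec"
DP table:
           b    c    e    e    c
      0    0    0    0    0    0
  b   0    1    1    1    1    1
  e   0    1    1    2    2    2
  e   0    1    1    2    3    3
  e   0    1    1    2    3    3
LCS length = dp[4][5] = 3

3


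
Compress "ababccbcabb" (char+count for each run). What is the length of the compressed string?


Input: ababccbcabb
Runs:
  'a' x 1 => "a1"
  'b' x 1 => "b1"
  'a' x 1 => "a1"
  'b' x 1 => "b1"
  'c' x 2 => "c2"
  'b' x 1 => "b1"
  'c' x 1 => "c1"
  'a' x 1 => "a1"
  'b' x 2 => "b2"
Compressed: "a1b1a1b1c2b1c1a1b2"
Compressed length: 18

18


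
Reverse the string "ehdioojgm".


Input: ehdioojgm
Reading characters right to left:
  Position 8: 'm'
  Position 7: 'g'
  Position 6: 'j'
  Position 5: 'o'
  Position 4: 'o'
  Position 3: 'i'
  Position 2: 'd'
  Position 1: 'h'
  Position 0: 'e'
Reversed: mgjooidhe

mgjooidhe


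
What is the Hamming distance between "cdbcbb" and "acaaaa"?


Comparing "cdbcbb" and "acaaaa" position by position:
  Position 0: 'c' vs 'a' => differ
  Position 1: 'd' vs 'c' => differ
  Position 2: 'b' vs 'a' => differ
  Position 3: 'c' vs 'a' => differ
  Position 4: 'b' vs 'a' => differ
  Position 5: 'b' vs 'a' => differ
Total differences (Hamming distance): 6

6


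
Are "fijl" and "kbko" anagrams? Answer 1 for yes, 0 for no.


Strings: "fijl", "kbko"
Sorted first:  fijl
Sorted second: bkko
Differ at position 0: 'f' vs 'b' => not anagrams

0


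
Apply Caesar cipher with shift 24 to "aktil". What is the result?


Caesar cipher: shift "aktil" by 24
  'a' (pos 0) + 24 = pos 24 = 'y'
  'k' (pos 10) + 24 = pos 8 = 'i'
  't' (pos 19) + 24 = pos 17 = 'r'
  'i' (pos 8) + 24 = pos 6 = 'g'
  'l' (pos 11) + 24 = pos 9 = 'j'
Result: yirgj

yirgj


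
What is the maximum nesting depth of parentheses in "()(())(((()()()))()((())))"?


Input: "()(())(((()()()))()((())))"
Tracking depth:
  Position 0 '(': depth becomes 1
  Position 1 ')': depth becomes 0
  Position 2 '(': depth becomes 1
  Position 3 '(': depth becomes 2
  Position 4 ')': depth becomes 1
  Position 5 ')': depth becomes 0
  Position 6 '(': depth becomes 1
  Position 7 '(': depth becomes 2
  Position 8 '(': depth becomes 3
  Position 9 '(': depth becomes 4
  Position 10 ')': depth becomes 3
  Position 11 '(': depth becomes 4
  Position 12 ')': depth becomes 3
  Position 13 '(': depth becomes 4
  Position 14 ')': depth becomes 3
  Position 15 ')': depth becomes 2
  Position 16 ')': depth becomes 1
  Position 17 '(': depth becomes 2
  Position 18 ')': depth becomes 1
  Position 19 '(': depth becomes 2
  Position 20 '(': depth becomes 3
  Position 21 '(': depth becomes 4
  Position 22 ')': depth becomes 3
  Position 23 ')': depth becomes 2
  Position 24 ')': depth becomes 1
  Position 25 ')': depth becomes 0
Maximum depth reached: 4

4


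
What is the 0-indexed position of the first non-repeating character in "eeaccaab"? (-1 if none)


Input: eeaccaab
Character frequencies:
  'a': 3
  'b': 1
  'c': 2
  'e': 2
Scanning left to right for freq == 1:
  Position 0 ('e'): freq=2, skip
  Position 1 ('e'): freq=2, skip
  Position 2 ('a'): freq=3, skip
  Position 3 ('c'): freq=2, skip
  Position 4 ('c'): freq=2, skip
  Position 5 ('a'): freq=3, skip
  Position 6 ('a'): freq=3, skip
  Position 7 ('b'): unique! => answer = 7

7


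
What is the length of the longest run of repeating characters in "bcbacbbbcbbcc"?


Input: "bcbacbbbcbbcc"
Scanning for longest run:
  Position 1 ('c'): new char, reset run to 1
  Position 2 ('b'): new char, reset run to 1
  Position 3 ('a'): new char, reset run to 1
  Position 4 ('c'): new char, reset run to 1
  Position 5 ('b'): new char, reset run to 1
  Position 6 ('b'): continues run of 'b', length=2
  Position 7 ('b'): continues run of 'b', length=3
  Position 8 ('c'): new char, reset run to 1
  Position 9 ('b'): new char, reset run to 1
  Position 10 ('b'): continues run of 'b', length=2
  Position 11 ('c'): new char, reset run to 1
  Position 12 ('c'): continues run of 'c', length=2
Longest run: 'b' with length 3

3


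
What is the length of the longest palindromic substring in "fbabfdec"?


Input: "fbabfdec"
Checking substrings for palindromes:
  [0:5] "fbabf" (len 5) => palindrome
  [1:4] "bab" (len 3) => palindrome
Longest palindromic substring: "fbabf" with length 5

5


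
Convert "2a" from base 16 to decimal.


Input: "2a" in base 16
Positional expansion:
  Digit '2' (value 2) x 16^1 = 32
  Digit 'a' (value 10) x 16^0 = 10
Sum = 42

42


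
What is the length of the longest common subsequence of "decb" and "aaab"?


LCS of "decb" and "aaab"
DP table:
           a    a    a    b
      0    0    0    0    0
  d   0    0    0    0    0
  e   0    0    0    0    0
  c   0    0    0    0    0
  b   0    0    0    0    1
LCS length = dp[4][4] = 1

1


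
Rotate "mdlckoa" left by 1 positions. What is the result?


Input: "mdlckoa", rotate left by 1
First 1 characters: "m"
Remaining characters: "dlckoa"
Concatenate remaining + first: "dlckoa" + "m" = "dlckoam"

dlckoam


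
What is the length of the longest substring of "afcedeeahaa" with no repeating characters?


Input: "afcedeeahaa"
Sliding window (track last position of each char):
  Position 0 ('a'): window [0,0] length 1 -- new best
  Position 1 ('f'): window [0,1] length 2 -- new best
  Position 2 ('c'): window [0,2] length 3 -- new best
  Position 3 ('e'): window [0,3] length 4 -- new best
  Position 4 ('d'): window [0,4] length 5 -- new best
  Position 5 ('e'): repeat (last at 3), move window start to 4
  Position 5 ('e'): window [4,5] length 2
  Position 6 ('e'): repeat (last at 5), move window start to 6
  Position 6 ('e'): window [6,6] length 1
  Position 7 ('a'): window [6,7] length 2
  Position 8 ('h'): window [6,8] length 3
  Position 9 ('a'): repeat (last at 7), move window start to 8
  Position 9 ('a'): window [8,9] length 2
  Position 10 ('a'): repeat (last at 9), move window start to 10
  Position 10 ('a'): window [10,10] length 1
Longest substring with no repeats: "afced" with length 5

5


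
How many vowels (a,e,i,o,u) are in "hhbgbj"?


Input: hhbgbj
Checking each character:
  'h' at position 0: consonant
  'h' at position 1: consonant
  'b' at position 2: consonant
  'g' at position 3: consonant
  'b' at position 4: consonant
  'j' at position 5: consonant
Total vowels: 0

0


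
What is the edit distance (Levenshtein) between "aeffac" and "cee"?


Computing edit distance: "aeffac" -> "cee"
DP table:
           c    e    e
      0    1    2    3
  a   1    1    2    3
  e   2    2    1    2
  f   3    3    2    2
  f   4    4    3    3
  a   5    5    4    4
  c   6    5    5    5
Edit distance = dp[6][3] = 5

5
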